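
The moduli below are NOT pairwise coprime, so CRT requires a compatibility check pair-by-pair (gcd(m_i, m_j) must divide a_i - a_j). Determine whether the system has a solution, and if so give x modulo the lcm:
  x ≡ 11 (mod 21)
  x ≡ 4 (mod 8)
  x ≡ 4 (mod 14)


Moduli 21, 8, 14 are not pairwise coprime, so CRT works modulo lcm(m_i) when all pairwise compatibility conditions hold.
Pairwise compatibility: gcd(m_i, m_j) must divide a_i - a_j for every pair.
Merge one congruence at a time:
  Start: x ≡ 11 (mod 21).
  Combine with x ≡ 4 (mod 8): gcd(21, 8) = 1; 4 - 11 = -7, which IS divisible by 1, so compatible.
    Write x = 11 + 21·t and substitute into x ≡ 4 (mod 8): 21·t ≡ 4 − 11 = -7 (mod 8).
    Reduce coefficients mod 8: 5·t ≡ 1 (mod 8).
    The inverse of 5 mod 8 is 5 (since 5·5 = 25 = 3·8 + 1), so t ≡ 5·1 = 5 ≡ 5 (mod 8).
    Then x = 11 + 21·5 = 116, valid modulo lcm(21, 8) = 168: x ≡ 116 (mod 168).
  Combine with x ≡ 4 (mod 14): gcd(168, 14) = 14; 4 - 116 = -112, which IS divisible by 14, so compatible.
    Write x = 116 + 168·t and substitute into x ≡ 4 (mod 14): 168·t ≡ 4 − 116 = -112 (mod 14).
    Divide the congruence (and modulus) by g = 14: 12·t ≡ -8 (mod 1).
    Modulo 1 every t works; take t = 0.
    Then x = 116 + 168·0 = 116, valid modulo lcm(168, 14) = 168: x ≡ 116 (mod 168).
Verify: 116 mod 21 = 11, 116 mod 8 = 4, 116 mod 14 = 4.

x ≡ 116 (mod 168).


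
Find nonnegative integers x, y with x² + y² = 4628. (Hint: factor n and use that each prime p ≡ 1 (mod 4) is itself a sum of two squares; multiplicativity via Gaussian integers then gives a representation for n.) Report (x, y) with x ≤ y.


Step 1: Factor n = 4628 = 2^2 · 13 · 89.
Step 2: Check the mod-4 condition on each prime factor: 2 = 2 (special); 13 ≡ 1 (mod 4), exponent 1; 89 ≡ 1 (mod 4), exponent 1.
All primes ≡ 3 (mod 4) appear to even exponent (or don't appear), so by the two-squares theorem n IS expressible as a sum of two squares.
Step 3: Build a representation. Group n = k² · m with k = 2 and m = 13 · 89 = 1157 (a product of primes ≡ 1 (mod 4)); a representation of m scales to one of n via (k·x)² + (k·y)² = k²(x² + y²). Each prime p ≡ 1 (mod 4) is itself a sum of two squares; find a² by testing p − a² for a perfect square:
  13: 13 − 1² = 12, 13 − 2² = 9 = 3² ⇒ 13 = 2² + 3².
  89: 89 − 1² = 88, 89 − 2² = 85, 89 − 3² = 80, 89 − 4² = 73, 89 − 5² = 64 = 8² ⇒ 89 = 5² + 8².
  Combine using the Brahmagupta–Fibonacci identity (a² + b²)(c² + d²) = (ac − bd)² + (ad + bc)² = (ac + bd)² + (ad − bc)²:
  13 · 89 = 1157: from (2² + 3²)(5² + 8²), take (2·5 − 3·8, 2·8 + 3·5) = (10 − 24, 16 + 15) = (-14, 31); dropping signs (only squares matter) gives (14, 31); check 14² + 31² = 196 + 961 = 1157 ✓.
  Scale by k = 2: (2·14, 2·31) = (28, 62).
Step 4: Order so x ≤ y and verify: 28² + 62² = 784 + 3844 = 4628 = n. ✓

n = 4628 = 28² + 62² (one valid representation with x ≤ y).


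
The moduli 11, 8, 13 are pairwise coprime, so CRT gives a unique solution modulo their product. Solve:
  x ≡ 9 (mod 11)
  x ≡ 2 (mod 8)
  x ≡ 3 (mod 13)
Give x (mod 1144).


Moduli 11, 8, 13 are pairwise coprime; by CRT there is a unique solution modulo M = 11 · 8 · 13 = 1144.
Solve pairwise, accumulating the modulus:
  Start with x ≡ 9 (mod 11).
  Combine with x ≡ 2 (mod 8): since gcd(11, 8) = 1, we get a unique residue mod 88.
    Write x = 9 + 11·t and substitute into x ≡ 2 (mod 8): 11·t ≡ 2 − 9 = -7 (mod 8).
    Reduce coefficients mod 8: 3·t ≡ 1 (mod 8).
    The inverse of 3 mod 8 is 3 (since 3·3 = 9 = 1·8 + 1), so t ≡ 3·1 = 3 ≡ 3 (mod 8).
    Then x = 9 + 11·3 = 42, valid modulo lcm(11, 8) = 88: x ≡ 42 (mod 88).
  Combine with x ≡ 3 (mod 13): since gcd(88, 13) = 1, we get a unique residue mod 1144.
    Write x = 42 + 88·t and substitute into x ≡ 3 (mod 13): 88·t ≡ 3 − 42 = -39 (mod 13).
    Reduce coefficients mod 13: 10·t ≡ 0 (mod 13).
    The inverse of 10 mod 13 is 4 (since 10·4 = 40 = 3·13 + 1), so t ≡ 4·0 = 0 ≡ 0 (mod 13).
    Then x = 42 + 88·0 = 42, valid modulo lcm(88, 13) = 1144: x ≡ 42 (mod 1144).
Verify: 42 mod 11 = 9 ✓, 42 mod 8 = 2 ✓, 42 mod 13 = 3 ✓.

x ≡ 42 (mod 1144).


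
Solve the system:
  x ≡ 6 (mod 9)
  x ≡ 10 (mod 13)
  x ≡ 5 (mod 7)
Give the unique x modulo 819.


Moduli 9, 13, 7 are pairwise coprime; by CRT there is a unique solution modulo M = 9 · 13 · 7 = 819.
Solve pairwise, accumulating the modulus:
  Start with x ≡ 6 (mod 9).
  Combine with x ≡ 10 (mod 13): since gcd(9, 13) = 1, we get a unique residue mod 117.
    Write x = 6 + 9·t and substitute into x ≡ 10 (mod 13): 9·t ≡ 10 − 6 = 4 (mod 13).
    The inverse of 9 mod 13 is 3 (since 9·3 = 27 = 2·13 + 1), so t ≡ 3·4 = 12 ≡ 12 (mod 13).
    Then x = 6 + 9·12 = 114, valid modulo lcm(9, 13) = 117: x ≡ 114 (mod 117).
  Combine with x ≡ 5 (mod 7): since gcd(117, 7) = 1, we get a unique residue mod 819.
    Write x = 114 + 117·t and substitute into x ≡ 5 (mod 7): 117·t ≡ 5 − 114 = -109 (mod 7).
    Reduce coefficients mod 7: 5·t ≡ 3 (mod 7).
    The inverse of 5 mod 7 is 3 (since 5·3 = 15 = 2·7 + 1), so t ≡ 3·3 = 9 ≡ 2 (mod 7).
    Then x = 114 + 117·2 = 348, valid modulo lcm(117, 7) = 819: x ≡ 348 (mod 819).
Verify: 348 mod 9 = 6 ✓, 348 mod 13 = 10 ✓, 348 mod 7 = 5 ✓.

x ≡ 348 (mod 819).


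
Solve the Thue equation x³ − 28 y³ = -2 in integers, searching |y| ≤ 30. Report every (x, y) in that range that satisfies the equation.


The equation is x³ - 28y³ = -2. For fixed y, x³ = 28·y³ − 2, so a solution requires the RHS to be a perfect cube.
Strategy: iterate y from -30 to 30, compute RHS = 28·y³ − 2, and check whether it is a (positive or negative) perfect cube.
Check small values of y:
  y = 0: RHS = -2 is not a perfect cube.
  y = 1: RHS = 26 is not a perfect cube.
  y = -1: RHS = -30 is not a perfect cube.
  y = 2: RHS = 222 is not a perfect cube.
  y = -2: RHS = -226 is not a perfect cube.
  y = 3: RHS = 754 is not a perfect cube.
  y = -3: RHS = -758 is not a perfect cube.
Continuing the search up to |y| = 30 finds no solutions either.
No (x, y) in the scanned range satisfies the equation.

No integer solutions with |y| ≤ 30.


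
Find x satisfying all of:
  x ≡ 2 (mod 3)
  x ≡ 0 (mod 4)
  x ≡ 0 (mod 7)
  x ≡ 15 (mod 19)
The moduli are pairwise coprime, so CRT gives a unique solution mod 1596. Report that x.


Product of moduli M = 3 · 4 · 7 · 19 = 1596.
Merge one congruence at a time:
  Start: x ≡ 2 (mod 3).
  Combine with x ≡ 0 (mod 4); new modulus lcm = 12.
    Write x = 2 + 3·t and substitute into x ≡ 0 (mod 4): 3·t ≡ 0 − 2 = -2 (mod 4).
    Reduce coefficients mod 4: 3·t ≡ 2 (mod 4).
    The inverse of 3 mod 4 is 3 (since 3·3 = 9 = 2·4 + 1), so t ≡ 3·2 = 6 ≡ 2 (mod 4).
    Then x = 2 + 3·2 = 8, valid modulo lcm(3, 4) = 12: x ≡ 8 (mod 12).
  Combine with x ≡ 0 (mod 7); new modulus lcm = 84.
    Write x = 8 + 12·t and substitute into x ≡ 0 (mod 7): 12·t ≡ 0 − 8 = -8 (mod 7).
    Reduce coefficients mod 7: 5·t ≡ 6 (mod 7).
    The inverse of 5 mod 7 is 3 (since 5·3 = 15 = 2·7 + 1), so t ≡ 3·6 = 18 ≡ 4 (mod 7).
    Then x = 8 + 12·4 = 56, valid modulo lcm(12, 7) = 84: x ≡ 56 (mod 84).
  Combine with x ≡ 15 (mod 19); new modulus lcm = 1596.
    Write x = 56 + 84·t and substitute into x ≡ 15 (mod 19): 84·t ≡ 15 − 56 = -41 (mod 19).
    Reduce coefficients mod 19: 8·t ≡ 16 (mod 19).
    The inverse of 8 mod 19 is 12 (since 8·12 = 96 = 5·19 + 1), so t ≡ 12·16 = 192 ≡ 2 (mod 19).
    Then x = 56 + 84·2 = 224, valid modulo lcm(84, 19) = 1596: x ≡ 224 (mod 1596).
Verify against each original: 224 mod 3 = 2, 224 mod 4 = 0, 224 mod 7 = 0, 224 mod 19 = 15.

x ≡ 224 (mod 1596).


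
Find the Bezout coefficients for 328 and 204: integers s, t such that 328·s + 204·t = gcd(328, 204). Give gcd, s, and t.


Euclidean algorithm on (328, 204) — divide until remainder is 0:
  328 = 1 · 204 + 124
  204 = 1 · 124 + 80
  124 = 1 · 80 + 44
  80 = 1 · 44 + 36
  44 = 1 · 36 + 8
  36 = 4 · 8 + 4
  8 = 2 · 4 + 0
gcd(328, 204) = 4.
Track Bezout coefficients alongside the remainders: start with r₀ = 328 = a·1 + b·0 (s = 1, t = 0) and r₁ = 204 = a·0 + b·1 (s = 0, t = 1); each new remainder r_{k+1} = r_{k-1} − q_k·r_k inherits s_{k+1} = s_{k-1} − q_k·s_k, t_{k+1} = t_{k-1} − q_k·t_k, so r_k = a·s_k + b·t_k at every step:
  q = 1: r = 124, s = 1 − 1·0 = 1, t = 0 − 1·1 = -1  (check: 328·1 + 204·(-1) = 124)
  q = 1: r = 80, s = 0 − 1·1 = -1, t = 1 − 1·(-1) = 2  (check: 328·(-1) + 204·2 = 80)
  q = 1: r = 44, s = 1 − 1·(-1) = 2, t = -1 − 1·2 = -3  (check: 328·2 + 204·(-3) = 44)
  q = 1: r = 36, s = -1 − 1·2 = -3, t = 2 − 1·(-3) = 5  (check: 328·(-3) + 204·5 = 36)
  q = 1: r = 8, s = 2 − 1·(-3) = 5, t = -3 − 1·5 = -8  (check: 328·5 + 204·(-8) = 8)
  q = 4: r = 4, s = -3 − 4·5 = -23, t = 5 − 4·(-8) = 37  (check: 328·(-23) + 204·37 = 4)
The row with r = 4 (the gcd) gives the Bezout coefficients s = -23, t = 37.
Result: 328 · (-23) + 204 · (37) = 4.

gcd(328, 204) = 4; s = -23, t = 37 (check: 328·(-23) + 204·37 = 4).


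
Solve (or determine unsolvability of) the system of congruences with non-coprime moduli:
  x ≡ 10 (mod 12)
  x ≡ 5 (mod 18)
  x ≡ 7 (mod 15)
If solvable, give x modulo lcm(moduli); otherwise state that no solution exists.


Moduli 12, 18, 15 are not pairwise coprime, so CRT works modulo lcm(m_i) when all pairwise compatibility conditions hold.
Pairwise compatibility: gcd(m_i, m_j) must divide a_i - a_j for every pair.
Merge one congruence at a time:
  Start: x ≡ 10 (mod 12).
  Combine with x ≡ 5 (mod 18): gcd(12, 18) = 6, and 5 - 10 = -5 is NOT divisible by 6.
    ⇒ system is inconsistent (no integer solution).

No solution (the system is inconsistent).


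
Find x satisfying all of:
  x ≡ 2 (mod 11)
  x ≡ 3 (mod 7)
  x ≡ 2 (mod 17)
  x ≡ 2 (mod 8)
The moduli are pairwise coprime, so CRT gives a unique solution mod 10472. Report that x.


Product of moduli M = 11 · 7 · 17 · 8 = 10472.
Merge one congruence at a time:
  Start: x ≡ 2 (mod 11).
  Combine with x ≡ 3 (mod 7); new modulus lcm = 77.
    Write x = 2 + 11·t and substitute into x ≡ 3 (mod 7): 11·t ≡ 3 − 2 = 1 (mod 7).
    Reduce coefficients mod 7: 4·t ≡ 1 (mod 7).
    The inverse of 4 mod 7 is 2 (since 4·2 = 8 = 1·7 + 1), so t ≡ 2·1 = 2 ≡ 2 (mod 7).
    Then x = 2 + 11·2 = 24, valid modulo lcm(11, 7) = 77: x ≡ 24 (mod 77).
  Combine with x ≡ 2 (mod 17); new modulus lcm = 1309.
    Write x = 24 + 77·t and substitute into x ≡ 2 (mod 17): 77·t ≡ 2 − 24 = -22 (mod 17).
    Reduce coefficients mod 17: 9·t ≡ 12 (mod 17).
    The inverse of 9 mod 17 is 2 (since 9·2 = 18 = 1·17 + 1), so t ≡ 2·12 = 24 ≡ 7 (mod 17).
    Then x = 24 + 77·7 = 563, valid modulo lcm(77, 17) = 1309: x ≡ 563 (mod 1309).
  Combine with x ≡ 2 (mod 8); new modulus lcm = 10472.
    Write x = 563 + 1309·t and substitute into x ≡ 2 (mod 8): 1309·t ≡ 2 − 563 = -561 (mod 8).
    Reduce coefficients mod 8: 5·t ≡ 7 (mod 8).
    The inverse of 5 mod 8 is 5 (since 5·5 = 25 = 3·8 + 1), so t ≡ 5·7 = 35 ≡ 3 (mod 8).
    Then x = 563 + 1309·3 = 4490, valid modulo lcm(1309, 8) = 10472: x ≡ 4490 (mod 10472).
Verify against each original: 4490 mod 11 = 2, 4490 mod 7 = 3, 4490 mod 17 = 2, 4490 mod 8 = 2.

x ≡ 4490 (mod 10472).


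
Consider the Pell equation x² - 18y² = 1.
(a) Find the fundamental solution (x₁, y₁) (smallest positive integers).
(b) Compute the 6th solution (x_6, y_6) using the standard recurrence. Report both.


Step 1: Find the fundamental solution (x₁, y₁) of x² - 18y² = 1.
  Expand √18 as a continued fraction. a₀ = ⌊√18⌋ = 4; iterate m_{k+1} = d_k·a_k − m_k, d_{k+1} = (18 − m_{k+1}²)/d_k, a_{k+1} = ⌊(a₀ + m_{k+1})/d_{k+1}⌋ (starting m₀ = 0, d₀ = 1), with convergents p_k = a_k·p_{k-1} + p_{k-2}, q_k = a_k·q_{k-1} + q_{k-2} (p₋₁ = 1, q₋₁ = 0):
  k = 0: a₀ = 4; p₀/q₀ = 4/1; p₀² − 18·q₀² = 16 − 18 = -2.
  k = 1: m = 4, d = 2, a = ⌊(4 + 4)/2⌋ = 4; p/q = (4·4 + 1)/(4·1 + 0) = 17/4; p² − 18·q² = 289 − 288 = 1.
  The first convergent with p² − 18·q² = 1 gives the fundamental solution (x₁, y₁) = (17, 4).
Step 2: Apply the recurrence (x_{n+1}, y_{n+1}) = (x₁x_n + 18y₁y_n, x₁y_n + y₁x_n) repeatedly.
  From (x_1, y_1) = (17, 4): x_2 = 17·17 + 18·4·4 = 577; y_2 = 17·4 + 4·17 = 136.
  From (x_2, y_2) = (577, 136): x_3 = 17·577 + 18·4·136 = 19601; y_3 = 17·136 + 4·577 = 4620.
  From (x_3, y_3) = (19601, 4620): x_4 = 17·19601 + 18·4·4620 = 665857; y_4 = 17·4620 + 4·19601 = 156944.
  From (x_4, y_4) = (665857, 156944): x_5 = 17·665857 + 18·4·156944 = 22619537; y_5 = 17·156944 + 4·665857 = 5331476.
  From (x_5, y_5) = (22619537, 5331476): x_6 = 17·22619537 + 18·4·5331476 = 768398401; y_6 = 17·5331476 + 4·22619537 = 181113240.
Step 3: Verify x_6² - 18·y_6² = 590436102659356801 - 590436102659356800 = 1 (should be 1). ✓

(x_1, y_1) = (17, 4); (x_6, y_6) = (768398401, 181113240).


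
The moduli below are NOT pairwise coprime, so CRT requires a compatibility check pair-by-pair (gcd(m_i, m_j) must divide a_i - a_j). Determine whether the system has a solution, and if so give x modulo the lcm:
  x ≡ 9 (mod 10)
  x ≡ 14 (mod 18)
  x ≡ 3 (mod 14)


Moduli 10, 18, 14 are not pairwise coprime, so CRT works modulo lcm(m_i) when all pairwise compatibility conditions hold.
Pairwise compatibility: gcd(m_i, m_j) must divide a_i - a_j for every pair.
Merge one congruence at a time:
  Start: x ≡ 9 (mod 10).
  Combine with x ≡ 14 (mod 18): gcd(10, 18) = 2, and 14 - 9 = 5 is NOT divisible by 2.
    ⇒ system is inconsistent (no integer solution).

No solution (the system is inconsistent).


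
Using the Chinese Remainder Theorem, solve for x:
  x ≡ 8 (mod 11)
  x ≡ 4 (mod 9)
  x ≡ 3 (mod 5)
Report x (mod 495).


Moduli 11, 9, 5 are pairwise coprime; by CRT there is a unique solution modulo M = 11 · 9 · 5 = 495.
Solve pairwise, accumulating the modulus:
  Start with x ≡ 8 (mod 11).
  Combine with x ≡ 4 (mod 9): since gcd(11, 9) = 1, we get a unique residue mod 99.
    Write x = 8 + 11·t and substitute into x ≡ 4 (mod 9): 11·t ≡ 4 − 8 = -4 (mod 9).
    Reduce coefficients mod 9: 2·t ≡ 5 (mod 9).
    The inverse of 2 mod 9 is 5 (since 2·5 = 10 = 1·9 + 1), so t ≡ 5·5 = 25 ≡ 7 (mod 9).
    Then x = 8 + 11·7 = 85, valid modulo lcm(11, 9) = 99: x ≡ 85 (mod 99).
  Combine with x ≡ 3 (mod 5): since gcd(99, 5) = 1, we get a unique residue mod 495.
    Write x = 85 + 99·t and substitute into x ≡ 3 (mod 5): 99·t ≡ 3 − 85 = -82 (mod 5).
    Reduce coefficients mod 5: 4·t ≡ 3 (mod 5).
    The inverse of 4 mod 5 is 4 (since 4·4 = 16 = 3·5 + 1), so t ≡ 4·3 = 12 ≡ 2 (mod 5).
    Then x = 85 + 99·2 = 283, valid modulo lcm(99, 5) = 495: x ≡ 283 (mod 495).
Verify: 283 mod 11 = 8 ✓, 283 mod 9 = 4 ✓, 283 mod 5 = 3 ✓.

x ≡ 283 (mod 495).


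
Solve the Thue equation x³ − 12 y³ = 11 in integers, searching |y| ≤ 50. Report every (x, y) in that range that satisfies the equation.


The equation is x³ - 12y³ = 11. For fixed y, x³ = 12·y³ + 11, so a solution requires the RHS to be a perfect cube.
Strategy: iterate y from -50 to 50, compute RHS = 12·y³ + 11, and check whether it is a (positive or negative) perfect cube.
Check small values of y:
  y = 0: RHS = 11 is not a perfect cube.
  y = 1: RHS = 23 is not a perfect cube.
  y = -1: RHS = -1 = (-1)³ ⇒ x = -1 works.
  y = 2: RHS = 107 is not a perfect cube.
  y = -2: RHS = -85 is not a perfect cube.
  y = 3: RHS = 335 is not a perfect cube.
  y = -3: RHS = -313 is not a perfect cube.
Continuing the search up to |y| = 50 finds no further solutions beyond those listed.
Collected solutions: (-1, -1).

Solutions (with |y| ≤ 50): (-1, -1).


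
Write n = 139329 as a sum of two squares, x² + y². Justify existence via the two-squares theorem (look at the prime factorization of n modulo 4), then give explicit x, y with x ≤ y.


Step 1: Factor n = 139329 = 3^2 · 113 · 137.
Step 2: Check the mod-4 condition on each prime factor: 3 ≡ 3 (mod 4), exponent 2 (must be even); 113 ≡ 1 (mod 4), exponent 1; 137 ≡ 1 (mod 4), exponent 1.
All primes ≡ 3 (mod 4) appear to even exponent (or don't appear), so by the two-squares theorem n IS expressible as a sum of two squares.
Step 3: Build a representation. Group n = k² · m with k = 3 and m = 113 · 137 = 15481 (a product of primes ≡ 1 (mod 4)); a representation of m scales to one of n via (k·x)² + (k·y)² = k²(x² + y²). Each prime p ≡ 1 (mod 4) is itself a sum of two squares; find a² by testing p − a² for a perfect square:
  113: 113 − 1² = 112, 113 − 2² = 109, 113 − 3² = 104, 113 − 4² = 97, 113 − 5² = 88, 113 − 6² = 77, 113 − 7² = 64 = 8² ⇒ 113 = 7² + 8².
  137: 137 − 1² = 136, 137 − 2² = 133, 137 − 3² = 128, 137 − 4² = 121 = 11² ⇒ 137 = 4² + 11².
  Combine using the Brahmagupta–Fibonacci identity (a² + b²)(c² + d²) = (ac − bd)² + (ad + bc)² = (ac + bd)² + (ad − bc)²:
  113 · 137 = 15481: from (7² + 8²)(4² + 11²), take (7·4 − 8·11, 7·11 + 8·4) = (28 − 88, 77 + 32) = (-60, 109); dropping signs (only squares matter) gives (60, 109); check 60² + 109² = 3600 + 11881 = 15481 ✓.
  Scale by k = 3: (3·60, 3·109) = (180, 327).
Step 4: Order so x ≤ y and verify: 180² + 327² = 32400 + 106929 = 139329 = n. ✓

n = 139329 = 180² + 327² (one valid representation with x ≤ y).


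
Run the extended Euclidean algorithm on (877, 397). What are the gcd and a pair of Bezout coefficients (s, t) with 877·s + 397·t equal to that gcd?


Euclidean algorithm on (877, 397) — divide until remainder is 0:
  877 = 2 · 397 + 83
  397 = 4 · 83 + 65
  83 = 1 · 65 + 18
  65 = 3 · 18 + 11
  18 = 1 · 11 + 7
  11 = 1 · 7 + 4
  7 = 1 · 4 + 3
  4 = 1 · 3 + 1
  3 = 3 · 1 + 0
gcd(877, 397) = 1.
Track Bezout coefficients alongside the remainders: start with r₀ = 877 = a·1 + b·0 (s = 1, t = 0) and r₁ = 397 = a·0 + b·1 (s = 0, t = 1); each new remainder r_{k+1} = r_{k-1} − q_k·r_k inherits s_{k+1} = s_{k-1} − q_k·s_k, t_{k+1} = t_{k-1} − q_k·t_k, so r_k = a·s_k + b·t_k at every step:
  q = 2: r = 83, s = 1 − 2·0 = 1, t = 0 − 2·1 = -2  (check: 877·1 + 397·(-2) = 83)
  q = 4: r = 65, s = 0 − 4·1 = -4, t = 1 − 4·(-2) = 9  (check: 877·(-4) + 397·9 = 65)
  q = 1: r = 18, s = 1 − 1·(-4) = 5, t = -2 − 1·9 = -11  (check: 877·5 + 397·(-11) = 18)
  q = 3: r = 11, s = -4 − 3·5 = -19, t = 9 − 3·(-11) = 42  (check: 877·(-19) + 397·42 = 11)
  q = 1: r = 7, s = 5 − 1·(-19) = 24, t = -11 − 1·42 = -53  (check: 877·24 + 397·(-53) = 7)
  q = 1: r = 4, s = -19 − 1·24 = -43, t = 42 − 1·(-53) = 95  (check: 877·(-43) + 397·95 = 4)
  q = 1: r = 3, s = 24 − 1·(-43) = 67, t = -53 − 1·95 = -148  (check: 877·67 + 397·(-148) = 3)
  q = 1: r = 1, s = -43 − 1·67 = -110, t = 95 − 1·(-148) = 243  (check: 877·(-110) + 397·243 = 1)
The row with r = 1 (the gcd) gives the Bezout coefficients s = -110, t = 243.
Result: 877 · (-110) + 397 · (243) = 1.

gcd(877, 397) = 1; s = -110, t = 243 (check: 877·(-110) + 397·243 = 1).


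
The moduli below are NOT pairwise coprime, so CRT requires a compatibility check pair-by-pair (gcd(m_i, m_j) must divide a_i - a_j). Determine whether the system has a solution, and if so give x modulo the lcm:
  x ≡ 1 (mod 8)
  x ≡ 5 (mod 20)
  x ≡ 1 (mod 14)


Moduli 8, 20, 14 are not pairwise coprime, so CRT works modulo lcm(m_i) when all pairwise compatibility conditions hold.
Pairwise compatibility: gcd(m_i, m_j) must divide a_i - a_j for every pair.
Merge one congruence at a time:
  Start: x ≡ 1 (mod 8).
  Combine with x ≡ 5 (mod 20): gcd(8, 20) = 4; 5 - 1 = 4, which IS divisible by 4, so compatible.
    Write x = 1 + 8·t and substitute into x ≡ 5 (mod 20): 8·t ≡ 5 − 1 = 4 (mod 20).
    Divide the congruence (and modulus) by g = 4: 2·t ≡ 1 (mod 5).
    The inverse of 2 mod 5 is 3 (since 2·3 = 6 = 1·5 + 1), so t ≡ 3·1 = 3 ≡ 3 (mod 5).
    Then x = 1 + 8·3 = 25, valid modulo lcm(8, 20) = 40: x ≡ 25 (mod 40).
  Combine with x ≡ 1 (mod 14): gcd(40, 14) = 2; 1 - 25 = -24, which IS divisible by 2, so compatible.
    Write x = 25 + 40·t and substitute into x ≡ 1 (mod 14): 40·t ≡ 1 − 25 = -24 (mod 14).
    Divide the congruence (and modulus) by g = 2: 20·t ≡ -12 (mod 7).
    Reduce coefficients mod 7: 6·t ≡ 2 (mod 7).
    The inverse of 6 mod 7 is 6 (since 6·6 = 36 = 5·7 + 1), so t ≡ 6·2 = 12 ≡ 5 (mod 7).
    Then x = 25 + 40·5 = 225, valid modulo lcm(40, 14) = 280: x ≡ 225 (mod 280).
Verify: 225 mod 8 = 1, 225 mod 20 = 5, 225 mod 14 = 1.

x ≡ 225 (mod 280).


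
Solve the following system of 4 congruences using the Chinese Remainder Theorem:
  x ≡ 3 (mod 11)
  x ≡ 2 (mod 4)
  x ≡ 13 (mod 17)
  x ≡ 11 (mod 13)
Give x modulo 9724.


Product of moduli M = 11 · 4 · 17 · 13 = 9724.
Merge one congruence at a time:
  Start: x ≡ 3 (mod 11).
  Combine with x ≡ 2 (mod 4); new modulus lcm = 44.
    Write x = 3 + 11·t and substitute into x ≡ 2 (mod 4): 11·t ≡ 2 − 3 = -1 (mod 4).
    Reduce coefficients mod 4: 3·t ≡ 3 (mod 4).
    The inverse of 3 mod 4 is 3 (since 3·3 = 9 = 2·4 + 1), so t ≡ 3·3 = 9 ≡ 1 (mod 4).
    Then x = 3 + 11·1 = 14, valid modulo lcm(11, 4) = 44: x ≡ 14 (mod 44).
  Combine with x ≡ 13 (mod 17); new modulus lcm = 748.
    Write x = 14 + 44·t and substitute into x ≡ 13 (mod 17): 44·t ≡ 13 − 14 = -1 (mod 17).
    Reduce coefficients mod 17: 10·t ≡ 16 (mod 17).
    The inverse of 10 mod 17 is 12 (since 10·12 = 120 = 7·17 + 1), so t ≡ 12·16 = 192 ≡ 5 (mod 17).
    Then x = 14 + 44·5 = 234, valid modulo lcm(44, 17) = 748: x ≡ 234 (mod 748).
  Combine with x ≡ 11 (mod 13); new modulus lcm = 9724.
    Write x = 234 + 748·t and substitute into x ≡ 11 (mod 13): 748·t ≡ 11 − 234 = -223 (mod 13).
    Reduce coefficients mod 13: 7·t ≡ 11 (mod 13).
    The inverse of 7 mod 13 is 2 (since 7·2 = 14 = 1·13 + 1), so t ≡ 2·11 = 22 ≡ 9 (mod 13).
    Then x = 234 + 748·9 = 6966, valid modulo lcm(748, 13) = 9724: x ≡ 6966 (mod 9724).
Verify against each original: 6966 mod 11 = 3, 6966 mod 4 = 2, 6966 mod 17 = 13, 6966 mod 13 = 11.

x ≡ 6966 (mod 9724).


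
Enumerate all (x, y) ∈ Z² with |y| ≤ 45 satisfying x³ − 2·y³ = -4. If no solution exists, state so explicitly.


The equation is x³ - 2y³ = -4. For fixed y, x³ = 2·y³ − 4, so a solution requires the RHS to be a perfect cube.
Strategy: iterate y from -45 to 45, compute RHS = 2·y³ − 4, and check whether it is a (positive or negative) perfect cube.
Check small values of y:
  y = 0: RHS = -4 is not a perfect cube.
  y = 1: RHS = -2 is not a perfect cube.
  y = -1: RHS = -6 is not a perfect cube.
  y = 2: RHS = 12 is not a perfect cube.
  y = -2: RHS = -20 is not a perfect cube.
  y = 3: RHS = 50 is not a perfect cube.
  y = -3: RHS = -58 is not a perfect cube.
Continuing the search up to |y| = 45 finds no solutions either.
No (x, y) in the scanned range satisfies the equation.

No integer solutions with |y| ≤ 45.


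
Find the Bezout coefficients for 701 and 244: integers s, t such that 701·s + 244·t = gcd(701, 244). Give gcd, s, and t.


Euclidean algorithm on (701, 244) — divide until remainder is 0:
  701 = 2 · 244 + 213
  244 = 1 · 213 + 31
  213 = 6 · 31 + 27
  31 = 1 · 27 + 4
  27 = 6 · 4 + 3
  4 = 1 · 3 + 1
  3 = 3 · 1 + 0
gcd(701, 244) = 1.
Track Bezout coefficients alongside the remainders: start with r₀ = 701 = a·1 + b·0 (s = 1, t = 0) and r₁ = 244 = a·0 + b·1 (s = 0, t = 1); each new remainder r_{k+1} = r_{k-1} − q_k·r_k inherits s_{k+1} = s_{k-1} − q_k·s_k, t_{k+1} = t_{k-1} − q_k·t_k, so r_k = a·s_k + b·t_k at every step:
  q = 2: r = 213, s = 1 − 2·0 = 1, t = 0 − 2·1 = -2  (check: 701·1 + 244·(-2) = 213)
  q = 1: r = 31, s = 0 − 1·1 = -1, t = 1 − 1·(-2) = 3  (check: 701·(-1) + 244·3 = 31)
  q = 6: r = 27, s = 1 − 6·(-1) = 7, t = -2 − 6·3 = -20  (check: 701·7 + 244·(-20) = 27)
  q = 1: r = 4, s = -1 − 1·7 = -8, t = 3 − 1·(-20) = 23  (check: 701·(-8) + 244·23 = 4)
  q = 6: r = 3, s = 7 − 6·(-8) = 55, t = -20 − 6·23 = -158  (check: 701·55 + 244·(-158) = 3)
  q = 1: r = 1, s = -8 − 1·55 = -63, t = 23 − 1·(-158) = 181  (check: 701·(-63) + 244·181 = 1)
The row with r = 1 (the gcd) gives the Bezout coefficients s = -63, t = 181.
Result: 701 · (-63) + 244 · (181) = 1.

gcd(701, 244) = 1; s = -63, t = 181 (check: 701·(-63) + 244·181 = 1).


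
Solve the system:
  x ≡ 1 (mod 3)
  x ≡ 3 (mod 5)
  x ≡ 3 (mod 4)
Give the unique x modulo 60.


Moduli 3, 5, 4 are pairwise coprime; by CRT there is a unique solution modulo M = 3 · 5 · 4 = 60.
Solve pairwise, accumulating the modulus:
  Start with x ≡ 1 (mod 3).
  Combine with x ≡ 3 (mod 5): since gcd(3, 5) = 1, we get a unique residue mod 15.
    Write x = 1 + 3·t and substitute into x ≡ 3 (mod 5): 3·t ≡ 3 − 1 = 2 (mod 5).
    The inverse of 3 mod 5 is 2 (since 3·2 = 6 = 1·5 + 1), so t ≡ 2·2 = 4 ≡ 4 (mod 5).
    Then x = 1 + 3·4 = 13, valid modulo lcm(3, 5) = 15: x ≡ 13 (mod 15).
  Combine with x ≡ 3 (mod 4): since gcd(15, 4) = 1, we get a unique residue mod 60.
    Write x = 13 + 15·t and substitute into x ≡ 3 (mod 4): 15·t ≡ 3 − 13 = -10 (mod 4).
    Reduce coefficients mod 4: 3·t ≡ 2 (mod 4).
    The inverse of 3 mod 4 is 3 (since 3·3 = 9 = 2·4 + 1), so t ≡ 3·2 = 6 ≡ 2 (mod 4).
    Then x = 13 + 15·2 = 43, valid modulo lcm(15, 4) = 60: x ≡ 43 (mod 60).
Verify: 43 mod 3 = 1 ✓, 43 mod 5 = 3 ✓, 43 mod 4 = 3 ✓.

x ≡ 43 (mod 60).


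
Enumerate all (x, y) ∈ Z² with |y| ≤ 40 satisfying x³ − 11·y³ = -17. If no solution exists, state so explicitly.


The equation is x³ - 11y³ = -17. For fixed y, x³ = 11·y³ − 17, so a solution requires the RHS to be a perfect cube.
Strategy: iterate y from -40 to 40, compute RHS = 11·y³ − 17, and check whether it is a (positive or negative) perfect cube.
Check small values of y:
  y = 0: RHS = -17 is not a perfect cube.
  y = 1: RHS = -6 is not a perfect cube.
  y = -1: RHS = -28 is not a perfect cube.
  y = 2: RHS = 71 is not a perfect cube.
  y = -2: RHS = -105 is not a perfect cube.
  y = 3: RHS = 280 is not a perfect cube.
  y = -3: RHS = -314 is not a perfect cube.
Continuing the search up to |y| = 40 finds no solutions either.
No (x, y) in the scanned range satisfies the equation.

No integer solutions with |y| ≤ 40.


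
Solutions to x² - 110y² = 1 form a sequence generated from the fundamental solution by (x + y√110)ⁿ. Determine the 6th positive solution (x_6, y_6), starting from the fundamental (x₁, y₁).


Step 1: Find the fundamental solution (x₁, y₁) of x² - 110y² = 1.
  Expand √110 as a continued fraction. a₀ = ⌊√110⌋ = 10; iterate m_{k+1} = d_k·a_k − m_k, d_{k+1} = (110 − m_{k+1}²)/d_k, a_{k+1} = ⌊(a₀ + m_{k+1})/d_{k+1}⌋ (starting m₀ = 0, d₀ = 1), with convergents p_k = a_k·p_{k-1} + p_{k-2}, q_k = a_k·q_{k-1} + q_{k-2} (p₋₁ = 1, q₋₁ = 0):
  k = 0: a₀ = 10; p₀/q₀ = 10/1; p₀² − 110·q₀² = 100 − 110 = -10.
  k = 1: m = 10, d = 10, a = ⌊(10 + 10)/10⌋ = 2; p/q = (2·10 + 1)/(2·1 + 0) = 21/2; p² − 110·q² = 441 − 440 = 1.
  The first convergent with p² − 110·q² = 1 gives the fundamental solution (x₁, y₁) = (21, 2).
Step 2: Apply the recurrence (x_{n+1}, y_{n+1}) = (x₁x_n + 110y₁y_n, x₁y_n + y₁x_n) repeatedly.
  From (x_1, y_1) = (21, 2): x_2 = 21·21 + 110·2·2 = 881; y_2 = 21·2 + 2·21 = 84.
  From (x_2, y_2) = (881, 84): x_3 = 21·881 + 110·2·84 = 36981; y_3 = 21·84 + 2·881 = 3526.
  From (x_3, y_3) = (36981, 3526): x_4 = 21·36981 + 110·2·3526 = 1552321; y_4 = 21·3526 + 2·36981 = 148008.
  From (x_4, y_4) = (1552321, 148008): x_5 = 21·1552321 + 110·2·148008 = 65160501; y_5 = 21·148008 + 2·1552321 = 6212810.
  From (x_5, y_5) = (65160501, 6212810): x_6 = 21·65160501 + 110·2·6212810 = 2735188721; y_6 = 21·6212810 + 2·65160501 = 260790012.
Step 3: Verify x_6² - 110·y_6² = 7481257339485615841 - 7481257339485615840 = 1 (should be 1). ✓

(x_1, y_1) = (21, 2); (x_6, y_6) = (2735188721, 260790012).


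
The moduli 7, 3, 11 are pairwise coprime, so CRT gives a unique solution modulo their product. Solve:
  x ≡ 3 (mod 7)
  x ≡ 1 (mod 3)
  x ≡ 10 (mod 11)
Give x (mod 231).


Moduli 7, 3, 11 are pairwise coprime; by CRT there is a unique solution modulo M = 7 · 3 · 11 = 231.
Solve pairwise, accumulating the modulus:
  Start with x ≡ 3 (mod 7).
  Combine with x ≡ 1 (mod 3): since gcd(7, 3) = 1, we get a unique residue mod 21.
    Write x = 3 + 7·t and substitute into x ≡ 1 (mod 3): 7·t ≡ 1 − 3 = -2 (mod 3).
    Reduce coefficients mod 3: 1·t ≡ 1 (mod 3).
    So t ≡ 1 (mod 3).
    Then x = 3 + 7·1 = 10, valid modulo lcm(7, 3) = 21: x ≡ 10 (mod 21).
  Combine with x ≡ 10 (mod 11): since gcd(21, 11) = 1, we get a unique residue mod 231.
    Write x = 10 + 21·t and substitute into x ≡ 10 (mod 11): 21·t ≡ 10 − 10 = 0 (mod 11).
    Reduce coefficients mod 11: 10·t ≡ 0 (mod 11).
    The inverse of 10 mod 11 is 10 (since 10·10 = 100 = 9·11 + 1), so t ≡ 10·0 = 0 ≡ 0 (mod 11).
    Then x = 10 + 21·0 = 10, valid modulo lcm(21, 11) = 231: x ≡ 10 (mod 231).
Verify: 10 mod 7 = 3 ✓, 10 mod 3 = 1 ✓, 10 mod 11 = 10 ✓.

x ≡ 10 (mod 231).


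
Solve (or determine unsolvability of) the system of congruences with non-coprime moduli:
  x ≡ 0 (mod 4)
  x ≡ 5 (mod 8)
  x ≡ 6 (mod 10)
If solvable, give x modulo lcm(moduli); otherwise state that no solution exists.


Moduli 4, 8, 10 are not pairwise coprime, so CRT works modulo lcm(m_i) when all pairwise compatibility conditions hold.
Pairwise compatibility: gcd(m_i, m_j) must divide a_i - a_j for every pair.
Merge one congruence at a time:
  Start: x ≡ 0 (mod 4).
  Combine with x ≡ 5 (mod 8): gcd(4, 8) = 4, and 5 - 0 = 5 is NOT divisible by 4.
    ⇒ system is inconsistent (no integer solution).

No solution (the system is inconsistent).


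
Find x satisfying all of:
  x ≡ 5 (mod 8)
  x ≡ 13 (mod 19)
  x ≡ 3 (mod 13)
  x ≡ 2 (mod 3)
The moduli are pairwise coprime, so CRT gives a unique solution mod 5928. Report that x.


Product of moduli M = 8 · 19 · 13 · 3 = 5928.
Merge one congruence at a time:
  Start: x ≡ 5 (mod 8).
  Combine with x ≡ 13 (mod 19); new modulus lcm = 152.
    Write x = 5 + 8·t and substitute into x ≡ 13 (mod 19): 8·t ≡ 13 − 5 = 8 (mod 19).
    The inverse of 8 mod 19 is 12 (since 8·12 = 96 = 5·19 + 1), so t ≡ 12·8 = 96 ≡ 1 (mod 19).
    Then x = 5 + 8·1 = 13, valid modulo lcm(8, 19) = 152: x ≡ 13 (mod 152).
  Combine with x ≡ 3 (mod 13); new modulus lcm = 1976.
    Write x = 13 + 152·t and substitute into x ≡ 3 (mod 13): 152·t ≡ 3 − 13 = -10 (mod 13).
    Reduce coefficients mod 13: 9·t ≡ 3 (mod 13).
    The inverse of 9 mod 13 is 3 (since 9·3 = 27 = 2·13 + 1), so t ≡ 3·3 = 9 ≡ 9 (mod 13).
    Then x = 13 + 152·9 = 1381, valid modulo lcm(152, 13) = 1976: x ≡ 1381 (mod 1976).
  Combine with x ≡ 2 (mod 3); new modulus lcm = 5928.
    Write x = 1381 + 1976·t and substitute into x ≡ 2 (mod 3): 1976·t ≡ 2 − 1381 = -1379 (mod 3).
    Reduce coefficients mod 3: 2·t ≡ 1 (mod 3).
    The inverse of 2 mod 3 is 2 (since 2·2 = 4 = 1·3 + 1), so t ≡ 2·1 = 2 ≡ 2 (mod 3).
    Then x = 1381 + 1976·2 = 5333, valid modulo lcm(1976, 3) = 5928: x ≡ 5333 (mod 5928).
Verify against each original: 5333 mod 8 = 5, 5333 mod 19 = 13, 5333 mod 13 = 3, 5333 mod 3 = 2.

x ≡ 5333 (mod 5928).


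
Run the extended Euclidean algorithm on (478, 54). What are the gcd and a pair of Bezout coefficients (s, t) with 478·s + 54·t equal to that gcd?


Euclidean algorithm on (478, 54) — divide until remainder is 0:
  478 = 8 · 54 + 46
  54 = 1 · 46 + 8
  46 = 5 · 8 + 6
  8 = 1 · 6 + 2
  6 = 3 · 2 + 0
gcd(478, 54) = 2.
Track Bezout coefficients alongside the remainders: start with r₀ = 478 = a·1 + b·0 (s = 1, t = 0) and r₁ = 54 = a·0 + b·1 (s = 0, t = 1); each new remainder r_{k+1} = r_{k-1} − q_k·r_k inherits s_{k+1} = s_{k-1} − q_k·s_k, t_{k+1} = t_{k-1} − q_k·t_k, so r_k = a·s_k + b·t_k at every step:
  q = 8: r = 46, s = 1 − 8·0 = 1, t = 0 − 8·1 = -8  (check: 478·1 + 54·(-8) = 46)
  q = 1: r = 8, s = 0 − 1·1 = -1, t = 1 − 1·(-8) = 9  (check: 478·(-1) + 54·9 = 8)
  q = 5: r = 6, s = 1 − 5·(-1) = 6, t = -8 − 5·9 = -53  (check: 478·6 + 54·(-53) = 6)
  q = 1: r = 2, s = -1 − 1·6 = -7, t = 9 − 1·(-53) = 62  (check: 478·(-7) + 54·62 = 2)
The row with r = 2 (the gcd) gives the Bezout coefficients s = -7, t = 62.
Result: 478 · (-7) + 54 · (62) = 2.

gcd(478, 54) = 2; s = -7, t = 62 (check: 478·(-7) + 54·62 = 2).


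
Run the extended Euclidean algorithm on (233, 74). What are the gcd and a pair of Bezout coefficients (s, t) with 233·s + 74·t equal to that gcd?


Euclidean algorithm on (233, 74) — divide until remainder is 0:
  233 = 3 · 74 + 11
  74 = 6 · 11 + 8
  11 = 1 · 8 + 3
  8 = 2 · 3 + 2
  3 = 1 · 2 + 1
  2 = 2 · 1 + 0
gcd(233, 74) = 1.
Track Bezout coefficients alongside the remainders: start with r₀ = 233 = a·1 + b·0 (s = 1, t = 0) and r₁ = 74 = a·0 + b·1 (s = 0, t = 1); each new remainder r_{k+1} = r_{k-1} − q_k·r_k inherits s_{k+1} = s_{k-1} − q_k·s_k, t_{k+1} = t_{k-1} − q_k·t_k, so r_k = a·s_k + b·t_k at every step:
  q = 3: r = 11, s = 1 − 3·0 = 1, t = 0 − 3·1 = -3  (check: 233·1 + 74·(-3) = 11)
  q = 6: r = 8, s = 0 − 6·1 = -6, t = 1 − 6·(-3) = 19  (check: 233·(-6) + 74·19 = 8)
  q = 1: r = 3, s = 1 − 1·(-6) = 7, t = -3 − 1·19 = -22  (check: 233·7 + 74·(-22) = 3)
  q = 2: r = 2, s = -6 − 2·7 = -20, t = 19 − 2·(-22) = 63  (check: 233·(-20) + 74·63 = 2)
  q = 1: r = 1, s = 7 − 1·(-20) = 27, t = -22 − 1·63 = -85  (check: 233·27 + 74·(-85) = 1)
The row with r = 1 (the gcd) gives the Bezout coefficients s = 27, t = -85.
Result: 233 · (27) + 74 · (-85) = 1.

gcd(233, 74) = 1; s = 27, t = -85 (check: 233·27 + 74·(-85) = 1).


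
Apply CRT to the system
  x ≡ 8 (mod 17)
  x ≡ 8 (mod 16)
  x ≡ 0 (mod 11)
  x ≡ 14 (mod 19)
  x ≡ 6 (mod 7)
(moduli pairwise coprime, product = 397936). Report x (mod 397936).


Product of moduli M = 17 · 16 · 11 · 19 · 7 = 397936.
Merge one congruence at a time:
  Start: x ≡ 8 (mod 17).
  Combine with x ≡ 8 (mod 16); new modulus lcm = 272.
    Write x = 8 + 17·t and substitute into x ≡ 8 (mod 16): 17·t ≡ 8 − 8 = 0 (mod 16).
    Reduce coefficients mod 16: 1·t ≡ 0 (mod 16).
    So t ≡ 0 (mod 16).
    Then x = 8 + 17·0 = 8, valid modulo lcm(17, 16) = 272: x ≡ 8 (mod 272).
  Combine with x ≡ 0 (mod 11); new modulus lcm = 2992.
    Write x = 8 + 272·t and substitute into x ≡ 0 (mod 11): 272·t ≡ 0 − 8 = -8 (mod 11).
    Reduce coefficients mod 11: 8·t ≡ 3 (mod 11).
    The inverse of 8 mod 11 is 7 (since 8·7 = 56 = 5·11 + 1), so t ≡ 7·3 = 21 ≡ 10 (mod 11).
    Then x = 8 + 272·10 = 2728, valid modulo lcm(272, 11) = 2992: x ≡ 2728 (mod 2992).
  Combine with x ≡ 14 (mod 19); new modulus lcm = 56848.
    Write x = 2728 + 2992·t and substitute into x ≡ 14 (mod 19): 2992·t ≡ 14 − 2728 = -2714 (mod 19).
    Reduce coefficients mod 19: 9·t ≡ 3 (mod 19).
    The inverse of 9 mod 19 is 17 (since 9·17 = 153 = 8·19 + 1), so t ≡ 17·3 = 51 ≡ 13 (mod 19).
    Then x = 2728 + 2992·13 = 41624, valid modulo lcm(2992, 19) = 56848: x ≡ 41624 (mod 56848).
  Combine with x ≡ 6 (mod 7); new modulus lcm = 397936.
    Write x = 41624 + 56848·t and substitute into x ≡ 6 (mod 7): 56848·t ≡ 6 − 41624 = -41618 (mod 7).
    Reduce coefficients mod 7: 1·t ≡ 4 (mod 7).
    So t ≡ 4 (mod 7).
    Then x = 41624 + 56848·4 = 269016, valid modulo lcm(56848, 7) = 397936: x ≡ 269016 (mod 397936).
Verify against each original: 269016 mod 17 = 8, 269016 mod 16 = 8, 269016 mod 11 = 0, 269016 mod 19 = 14, 269016 mod 7 = 6.

x ≡ 269016 (mod 397936).


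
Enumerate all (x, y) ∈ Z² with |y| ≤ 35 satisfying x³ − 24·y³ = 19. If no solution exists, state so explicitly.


The equation is x³ - 24y³ = 19. For fixed y, x³ = 24·y³ + 19, so a solution requires the RHS to be a perfect cube.
Strategy: iterate y from -35 to 35, compute RHS = 24·y³ + 19, and check whether it is a (positive or negative) perfect cube.
Check small values of y:
  y = 0: RHS = 19 is not a perfect cube.
  y = 1: RHS = 43 is not a perfect cube.
  y = -1: RHS = -5 is not a perfect cube.
  y = 2: RHS = 211 is not a perfect cube.
  y = -2: RHS = -173 is not a perfect cube.
  y = 3: RHS = 667 is not a perfect cube.
  y = -3: RHS = -629 is not a perfect cube.
Continuing the search up to |y| = 35 finds no solutions either.
No (x, y) in the scanned range satisfies the equation.

No integer solutions with |y| ≤ 35.


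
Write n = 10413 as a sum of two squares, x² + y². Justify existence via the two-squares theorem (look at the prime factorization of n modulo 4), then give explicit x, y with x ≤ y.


Step 1: Factor n = 10413 = 3^2 · 13 · 89.
Step 2: Check the mod-4 condition on each prime factor: 3 ≡ 3 (mod 4), exponent 2 (must be even); 13 ≡ 1 (mod 4), exponent 1; 89 ≡ 1 (mod 4), exponent 1.
All primes ≡ 3 (mod 4) appear to even exponent (or don't appear), so by the two-squares theorem n IS expressible as a sum of two squares.
Step 3: Build a representation. Group n = k² · m with k = 3 and m = 13 · 89 = 1157 (a product of primes ≡ 1 (mod 4)); a representation of m scales to one of n via (k·x)² + (k·y)² = k²(x² + y²). Each prime p ≡ 1 (mod 4) is itself a sum of two squares; find a² by testing p − a² for a perfect square:
  13: 13 − 1² = 12, 13 − 2² = 9 = 3² ⇒ 13 = 2² + 3².
  89: 89 − 1² = 88, 89 − 2² = 85, 89 − 3² = 80, 89 − 4² = 73, 89 − 5² = 64 = 8² ⇒ 89 = 5² + 8².
  Combine using the Brahmagupta–Fibonacci identity (a² + b²)(c² + d²) = (ac − bd)² + (ad + bc)² = (ac + bd)² + (ad − bc)²:
  13 · 89 = 1157: from (2² + 3²)(5² + 8²), take (2·5 − 3·8, 2·8 + 3·5) = (10 − 24, 16 + 15) = (-14, 31); dropping signs (only squares matter) gives (14, 31); check 14² + 31² = 196 + 961 = 1157 ✓.
  Scale by k = 3: (3·14, 3·31) = (42, 93).
Step 4: Order so x ≤ y and verify: 42² + 93² = 1764 + 8649 = 10413 = n. ✓

n = 10413 = 42² + 93² (one valid representation with x ≤ y).


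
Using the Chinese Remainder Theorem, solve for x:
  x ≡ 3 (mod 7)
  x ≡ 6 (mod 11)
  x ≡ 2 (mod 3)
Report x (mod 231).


Moduli 7, 11, 3 are pairwise coprime; by CRT there is a unique solution modulo M = 7 · 11 · 3 = 231.
Solve pairwise, accumulating the modulus:
  Start with x ≡ 3 (mod 7).
  Combine with x ≡ 6 (mod 11): since gcd(7, 11) = 1, we get a unique residue mod 77.
    Write x = 3 + 7·t and substitute into x ≡ 6 (mod 11): 7·t ≡ 6 − 3 = 3 (mod 11).
    The inverse of 7 mod 11 is 8 (since 7·8 = 56 = 5·11 + 1), so t ≡ 8·3 = 24 ≡ 2 (mod 11).
    Then x = 3 + 7·2 = 17, valid modulo lcm(7, 11) = 77: x ≡ 17 (mod 77).
  Combine with x ≡ 2 (mod 3): since gcd(77, 3) = 1, we get a unique residue mod 231.
    Write x = 17 + 77·t and substitute into x ≡ 2 (mod 3): 77·t ≡ 2 − 17 = -15 (mod 3).
    Reduce coefficients mod 3: 2·t ≡ 0 (mod 3).
    The inverse of 2 mod 3 is 2 (since 2·2 = 4 = 1·3 + 1), so t ≡ 2·0 = 0 ≡ 0 (mod 3).
    Then x = 17 + 77·0 = 17, valid modulo lcm(77, 3) = 231: x ≡ 17 (mod 231).
Verify: 17 mod 7 = 3 ✓, 17 mod 11 = 6 ✓, 17 mod 3 = 2 ✓.

x ≡ 17 (mod 231).


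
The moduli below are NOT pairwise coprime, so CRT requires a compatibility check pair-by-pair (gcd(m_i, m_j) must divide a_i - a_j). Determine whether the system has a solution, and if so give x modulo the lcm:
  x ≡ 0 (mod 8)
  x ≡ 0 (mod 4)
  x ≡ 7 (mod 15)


Moduli 8, 4, 15 are not pairwise coprime, so CRT works modulo lcm(m_i) when all pairwise compatibility conditions hold.
Pairwise compatibility: gcd(m_i, m_j) must divide a_i - a_j for every pair.
Merge one congruence at a time:
  Start: x ≡ 0 (mod 8).
  Combine with x ≡ 0 (mod 4): gcd(8, 4) = 4; 0 - 0 = 0, which IS divisible by 4, so compatible.
    Write x = 0 + 8·t and substitute into x ≡ 0 (mod 4): 8·t ≡ 0 − 0 = 0 (mod 4).
    Divide the congruence (and modulus) by g = 4: 2·t ≡ 0 (mod 1).
    Modulo 1 every t works; take t = 0.
    Then x = 0 + 8·0 = 0, valid modulo lcm(8, 4) = 8: x ≡ 0 (mod 8).
  Combine with x ≡ 7 (mod 15): gcd(8, 15) = 1; 7 - 0 = 7, which IS divisible by 1, so compatible.
    Write x = 0 + 8·t and substitute into x ≡ 7 (mod 15): 8·t ≡ 7 − 0 = 7 (mod 15).
    The inverse of 8 mod 15 is 2 (since 8·2 = 16 = 1·15 + 1), so t ≡ 2·7 = 14 ≡ 14 (mod 15).
    Then x = 0 + 8·14 = 112, valid modulo lcm(8, 15) = 120: x ≡ 112 (mod 120).
Verify: 112 mod 8 = 0, 112 mod 4 = 0, 112 mod 15 = 7.

x ≡ 112 (mod 120).
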